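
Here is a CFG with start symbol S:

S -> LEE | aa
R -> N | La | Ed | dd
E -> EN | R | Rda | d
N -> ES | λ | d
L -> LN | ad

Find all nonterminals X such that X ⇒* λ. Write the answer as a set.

{E, N, R}

Directly nullable (have an ε-rule): {N}.
R is nullable via R -> N (every symbol on the right is already known nullable).
E is nullable via E -> R (every symbol on the right is already known nullable).
Not nullable: L, S — each has a terminal in every rule's right-hand side or depends on a non-nullable symbol.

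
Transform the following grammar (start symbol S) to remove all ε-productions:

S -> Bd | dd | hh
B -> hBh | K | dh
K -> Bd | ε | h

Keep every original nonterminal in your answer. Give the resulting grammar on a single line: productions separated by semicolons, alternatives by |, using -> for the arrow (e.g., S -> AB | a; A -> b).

S -> d | Bd | dd | hh; B -> K | dh | hh | hBh; K -> d | h | Bd

Nullable set: {B, K}.
S -> Bd: B nullable, giving Bd | d.
B -> K: K nullable, giving K.
B -> hBh: B nullable, giving hBh | hh.
Drop K -> ε.
K -> Bd: B nullable, giving Bd | d.
Unchanged (no nullable symbols): S -> dd; S -> hh; B -> dh; K -> h.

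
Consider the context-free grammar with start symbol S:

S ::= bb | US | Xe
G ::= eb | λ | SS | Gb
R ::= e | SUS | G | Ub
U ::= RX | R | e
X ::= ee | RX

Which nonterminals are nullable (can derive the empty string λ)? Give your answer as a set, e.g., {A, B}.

{G, R, U}

Directly nullable (have an ε-rule): {G}.
R is nullable via R -> G (every symbol on the right is already known nullable).
U is nullable via U -> R (every symbol on the right is already known nullable).
Not nullable: S, X — each has a terminal in every rule's right-hand side or depends on a non-nullable symbol.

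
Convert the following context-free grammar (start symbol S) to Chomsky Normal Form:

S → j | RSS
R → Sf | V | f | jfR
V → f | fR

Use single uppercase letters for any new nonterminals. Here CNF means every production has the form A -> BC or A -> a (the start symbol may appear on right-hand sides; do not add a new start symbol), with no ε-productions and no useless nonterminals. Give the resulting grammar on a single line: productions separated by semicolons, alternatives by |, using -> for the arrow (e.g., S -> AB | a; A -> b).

S -> j | RD; A -> f; B -> j; C -> AR; D -> SS; R -> f | AR | BC | SA

No ε-productions.
After unit-elimination: S -> j | RSS; R -> f | Sf | fR | jfR; V -> f | fR.
TERM: introduce A -> f, B -> j and substitute in every rule of length ≥2.
BIN: R -> BAR becomes R -> BC, C -> AR; S -> RSS becomes S -> RD, D -> SS.
Drop unreachable/unproductive: V.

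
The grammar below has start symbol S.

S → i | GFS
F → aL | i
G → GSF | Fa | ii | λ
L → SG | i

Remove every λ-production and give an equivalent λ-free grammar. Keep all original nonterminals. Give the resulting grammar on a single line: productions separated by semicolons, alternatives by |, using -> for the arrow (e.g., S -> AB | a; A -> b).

Nullable set: {G}.
S -> GFS: G nullable, giving FS | GFS.
Drop G -> λ.
G -> GSF: G nullable, giving GSF | SF.
L -> SG: G nullable, giving S | SG.
Unchanged (no nullable symbols): S -> i; F -> aL; F -> i; G -> Fa; G -> ii; L -> i.

S -> i | FS | GFS; F -> i | aL; G -> Fa | SF | ii | GSF; L -> S | i | SG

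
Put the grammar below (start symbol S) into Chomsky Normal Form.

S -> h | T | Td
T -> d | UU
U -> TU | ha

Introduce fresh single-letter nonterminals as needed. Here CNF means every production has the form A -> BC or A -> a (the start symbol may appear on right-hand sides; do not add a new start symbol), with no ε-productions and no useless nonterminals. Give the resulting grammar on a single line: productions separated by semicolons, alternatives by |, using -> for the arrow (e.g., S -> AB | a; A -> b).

S -> d | h | TA | UU; A -> d; B -> h; C -> a; T -> d | UU; U -> BC | TU

No ε-productions.
After unit-elimination: S -> d | h | Td | UU; T -> d | UU; U -> TU | ha.
TERM: introduce C -> a, A -> d, B -> h and substitute in every rule of length ≥2.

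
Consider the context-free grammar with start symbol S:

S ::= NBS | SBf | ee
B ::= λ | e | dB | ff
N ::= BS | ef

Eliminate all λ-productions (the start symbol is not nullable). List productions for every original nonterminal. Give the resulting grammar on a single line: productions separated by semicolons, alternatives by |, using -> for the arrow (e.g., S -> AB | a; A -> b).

S -> NS | Sf | ee | NBS | SBf; B -> d | e | dB | ff; N -> S | BS | ef

Nullable set: {B}.
S -> NBS: B nullable, giving NBS | NS.
S -> SBf: B nullable, giving SBf | Sf.
Drop B -> λ.
B -> dB: B nullable, giving d | dB.
N -> BS: B nullable, giving BS | S.
Unchanged (no nullable symbols): S -> ee; B -> e; B -> ff; N -> ef.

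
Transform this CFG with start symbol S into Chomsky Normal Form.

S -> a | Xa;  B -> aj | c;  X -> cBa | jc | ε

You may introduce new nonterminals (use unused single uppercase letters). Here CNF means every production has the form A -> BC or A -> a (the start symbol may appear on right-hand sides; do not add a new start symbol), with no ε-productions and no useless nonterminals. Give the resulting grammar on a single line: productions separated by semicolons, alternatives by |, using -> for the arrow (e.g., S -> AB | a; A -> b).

Nullable: {X}; after ε-elimination: S -> a | Xa; B -> c | aj; X -> jc | cBa.
No unit productions to eliminate.
TERM: introduce A -> a, D -> c, C -> j and substitute in every rule of length ≥2.
BIN: X -> DBA becomes X -> DE, E -> BA.

S -> a | XA; A -> a; B -> c | AC; C -> j; D -> c; E -> BA; X -> CD | DE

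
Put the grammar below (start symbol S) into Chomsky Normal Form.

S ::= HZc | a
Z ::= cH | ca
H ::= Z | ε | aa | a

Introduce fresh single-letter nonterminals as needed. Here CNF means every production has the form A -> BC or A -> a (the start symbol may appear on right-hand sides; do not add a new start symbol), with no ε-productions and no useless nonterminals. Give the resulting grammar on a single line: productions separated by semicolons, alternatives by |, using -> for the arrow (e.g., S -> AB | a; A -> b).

Nullable: {H}; after ε-elimination: S -> a | Zc | HZc; H -> Z | a | aa; Z -> c | cH | ca.
After unit-elimination: S -> a | Zc | HZc; H -> a | c | aa | cH | ca; Z -> c | cH | ca.
TERM: introduce A -> a, B -> c and substitute in every rule of length ≥2.
BIN: S -> HZB becomes S -> HC, C -> ZB.

S -> a | HC | ZB; A -> a; B -> c; C -> ZB; H -> a | c | AA | BA | BH; Z -> c | BA | BH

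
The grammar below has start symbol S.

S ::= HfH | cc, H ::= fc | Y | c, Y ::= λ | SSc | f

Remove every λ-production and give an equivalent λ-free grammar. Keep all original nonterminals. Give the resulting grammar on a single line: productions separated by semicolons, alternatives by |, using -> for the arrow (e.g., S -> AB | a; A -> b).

Nullable set: {H, Y}.
S -> HfH: H, H nullable, giving Hf | HfH | f | fH.
H -> Y: Y nullable, giving Y.
Drop Y -> λ.
Unchanged (no nullable symbols): S -> cc; H -> c; H -> fc; Y -> SSc; Y -> f.

S -> f | Hf | cc | fH | HfH; H -> Y | c | fc; Y -> f | SSc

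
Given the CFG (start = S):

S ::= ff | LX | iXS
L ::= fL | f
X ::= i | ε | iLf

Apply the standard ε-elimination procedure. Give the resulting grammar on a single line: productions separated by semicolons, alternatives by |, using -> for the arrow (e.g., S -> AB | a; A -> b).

S -> L | LX | ff | iS | iXS; L -> f | fL; X -> i | iLf

Nullable set: {X}.
S -> LX: X nullable, giving L | LX.
S -> iXS: X nullable, giving iS | iXS.
Drop X -> ε.
Unchanged (no nullable symbols): S -> ff; L -> f; L -> fL; X -> i; X -> iLf.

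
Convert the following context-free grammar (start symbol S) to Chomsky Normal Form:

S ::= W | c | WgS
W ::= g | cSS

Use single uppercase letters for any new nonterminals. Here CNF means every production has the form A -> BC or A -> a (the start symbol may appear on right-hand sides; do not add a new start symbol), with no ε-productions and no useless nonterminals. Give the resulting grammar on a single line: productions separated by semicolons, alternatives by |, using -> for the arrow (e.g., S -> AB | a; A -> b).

S -> c | g | BC | WD; A -> g; B -> c; C -> SS; D -> AS; E -> SS; W -> g | BE

No ε-productions.
After unit-elimination: S -> c | g | WgS | cSS; W -> g | cSS.
TERM: introduce B -> c, A -> g and substitute in every rule of length ≥2.
BIN: S -> BSS becomes S -> BC, C -> SS; S -> WAS becomes S -> WD, D -> AS; W -> BSS becomes W -> BE, E -> SS.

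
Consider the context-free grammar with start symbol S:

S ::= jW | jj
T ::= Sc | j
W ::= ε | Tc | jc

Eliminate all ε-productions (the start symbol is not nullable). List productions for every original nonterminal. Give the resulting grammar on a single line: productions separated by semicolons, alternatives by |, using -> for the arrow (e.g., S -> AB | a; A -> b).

S -> j | jW | jj; T -> j | Sc; W -> Tc | jc

Nullable set: {W}.
S -> jW: W nullable, giving j | jW.
Drop W -> ε.
Unchanged (no nullable symbols): S -> jj; T -> Sc; T -> j; W -> Tc; W -> jc.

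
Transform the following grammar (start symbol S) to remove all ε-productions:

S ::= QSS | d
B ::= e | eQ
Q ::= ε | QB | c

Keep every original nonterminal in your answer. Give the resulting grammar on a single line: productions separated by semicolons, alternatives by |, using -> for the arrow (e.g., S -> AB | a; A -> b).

Nullable set: {Q}.
S -> QSS: Q nullable, giving QSS | SS.
B -> eQ: Q nullable, giving e | eQ.
Drop Q -> ε.
Q -> QB: Q nullable, giving B | QB.
Unchanged (no nullable symbols): S -> d; B -> e; Q -> c.

S -> d | SS | QSS; B -> e | eQ; Q -> B | c | QB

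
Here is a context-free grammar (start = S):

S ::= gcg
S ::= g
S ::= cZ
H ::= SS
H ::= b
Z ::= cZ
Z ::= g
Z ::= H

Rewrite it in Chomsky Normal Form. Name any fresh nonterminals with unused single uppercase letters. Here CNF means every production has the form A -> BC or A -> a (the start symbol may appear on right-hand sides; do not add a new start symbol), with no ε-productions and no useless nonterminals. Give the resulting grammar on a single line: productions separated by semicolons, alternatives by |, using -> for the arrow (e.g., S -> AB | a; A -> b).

No ε-productions.
After unit-elimination: S -> g | cZ | gcg; H -> b | SS; Z -> b | g | SS | cZ.
TERM: introduce A -> c, B -> g and substitute in every rule of length ≥2.
BIN: S -> BAB becomes S -> BC, C -> AB.
Drop unreachable/unproductive: H.

S -> g | AZ | BC; A -> c; B -> g; C -> AB; Z -> b | g | AZ | SS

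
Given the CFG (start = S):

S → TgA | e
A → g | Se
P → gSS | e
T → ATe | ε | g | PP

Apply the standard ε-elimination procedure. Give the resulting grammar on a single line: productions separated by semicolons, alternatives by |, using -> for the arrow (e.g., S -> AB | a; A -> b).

S -> e | gA | TgA; A -> g | Se; P -> e | gSS; T -> g | Ae | PP | ATe

Nullable set: {T}.
S -> TgA: T nullable, giving TgA | gA.
Drop T -> ε.
T -> ATe: T nullable, giving ATe | Ae.
Unchanged (no nullable symbols): S -> e; A -> Se; A -> g; P -> e; P -> gSS; T -> PP; T -> g.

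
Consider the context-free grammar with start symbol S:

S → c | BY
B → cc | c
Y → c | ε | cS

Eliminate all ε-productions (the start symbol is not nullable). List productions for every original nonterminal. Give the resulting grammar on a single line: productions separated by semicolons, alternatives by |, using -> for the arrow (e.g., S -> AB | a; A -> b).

Nullable set: {Y}.
S -> BY: Y nullable, giving B | BY.
Drop Y -> ε.
Unchanged (no nullable symbols): S -> c; B -> c; B -> cc; Y -> c; Y -> cS.

S -> B | c | BY; B -> c | cc; Y -> c | cS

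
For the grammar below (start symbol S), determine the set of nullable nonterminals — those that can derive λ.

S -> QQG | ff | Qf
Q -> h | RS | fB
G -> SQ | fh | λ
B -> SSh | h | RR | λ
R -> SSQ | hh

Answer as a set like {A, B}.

Directly nullable (have an ε-rule): {B, G}.
Not nullable: Q, R, S — each has a terminal in every rule's right-hand side or depends on a non-nullable symbol.

{B, G}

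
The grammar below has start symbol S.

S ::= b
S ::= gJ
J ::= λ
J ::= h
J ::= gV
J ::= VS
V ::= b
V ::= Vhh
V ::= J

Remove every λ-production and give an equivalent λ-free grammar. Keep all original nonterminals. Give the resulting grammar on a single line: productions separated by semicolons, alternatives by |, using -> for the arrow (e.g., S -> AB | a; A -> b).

Nullable set: {J, V}.
S -> gJ: J nullable, giving g | gJ.
Drop J -> λ.
J -> VS: V nullable, giving S | VS.
J -> gV: V nullable, giving g | gV.
V -> J: J nullable, giving J.
V -> Vhh: V nullable, giving Vhh | hh.
Unchanged (no nullable symbols): S -> b; J -> h; V -> b.

S -> b | g | gJ; J -> S | g | h | VS | gV; V -> J | b | hh | Vhh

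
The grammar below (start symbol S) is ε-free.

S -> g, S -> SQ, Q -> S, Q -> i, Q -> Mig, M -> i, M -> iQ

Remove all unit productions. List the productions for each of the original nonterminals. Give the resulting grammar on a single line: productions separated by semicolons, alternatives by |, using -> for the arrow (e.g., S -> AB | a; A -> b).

Unit productions: Q->S.
Unit pairs (A ⇒* B via units): (Q,S).
S: inherits non-unit rules of {S} → SQ | g.
M: inherits non-unit rules of {M} → i | iQ.
Q: inherits non-unit rules of {Q, S} → Mig | SQ | g | i.

S -> g | SQ; M -> i | iQ; Q -> g | i | SQ | Mig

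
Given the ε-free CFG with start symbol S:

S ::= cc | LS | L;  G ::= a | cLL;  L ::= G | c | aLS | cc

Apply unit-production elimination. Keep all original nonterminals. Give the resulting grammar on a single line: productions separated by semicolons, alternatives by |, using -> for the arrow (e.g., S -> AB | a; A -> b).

S -> a | c | LS | cc | aLS | cLL; G -> a | cLL; L -> a | c | cc | aLS | cLL

Unit productions: L->G, S->L.
Unit pairs (A ⇒* B via units): (L,G), (S,G), (S,L).
S: inherits non-unit rules of {G, L, S} → LS | a | aLS | c | cLL | cc.
G: inherits non-unit rules of {G} → a | cLL.
L: inherits non-unit rules of {G, L} → a | aLS | c | cLL | cc.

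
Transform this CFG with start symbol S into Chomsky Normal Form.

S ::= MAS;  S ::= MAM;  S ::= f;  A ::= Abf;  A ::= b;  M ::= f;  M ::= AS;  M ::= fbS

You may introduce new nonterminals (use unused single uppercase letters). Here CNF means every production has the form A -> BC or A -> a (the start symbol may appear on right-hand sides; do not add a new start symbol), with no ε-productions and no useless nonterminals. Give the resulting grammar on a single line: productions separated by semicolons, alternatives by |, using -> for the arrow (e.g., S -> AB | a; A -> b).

S -> f | MF | MG; A -> b | AD; B -> b; C -> f; D -> BC; E -> BS; F -> AM; G -> AS; M -> f | AS | CE

No ε-productions.
No unit productions to eliminate.
TERM: introduce B -> b, C -> f and substitute in every rule of length ≥2.
BIN: A -> ABC becomes A -> AD, D -> BC; M -> CBS becomes M -> CE, E -> BS; S -> MAM becomes S -> MF, F -> AM; S -> MAS becomes S -> MG, G -> AS.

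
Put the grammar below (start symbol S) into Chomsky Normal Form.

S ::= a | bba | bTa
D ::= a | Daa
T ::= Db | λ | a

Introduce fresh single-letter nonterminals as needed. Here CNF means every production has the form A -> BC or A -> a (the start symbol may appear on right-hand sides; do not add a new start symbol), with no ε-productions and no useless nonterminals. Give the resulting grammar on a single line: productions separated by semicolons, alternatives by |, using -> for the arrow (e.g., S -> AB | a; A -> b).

S -> a | BA | BE | BF; A -> a; B -> b; C -> AA; D -> a | DC; E -> BA; F -> TA; T -> a | DB

Nullable: {T}; after ε-elimination: S -> a | ba | bTa | bba; D -> a | Daa; T -> a | Db.
No unit productions to eliminate.
TERM: introduce A -> a, B -> b and substitute in every rule of length ≥2.
BIN: D -> DAA becomes D -> DC, C -> AA; S -> BBA becomes S -> BE, E -> BA; S -> BTA becomes S -> BF, F -> TA.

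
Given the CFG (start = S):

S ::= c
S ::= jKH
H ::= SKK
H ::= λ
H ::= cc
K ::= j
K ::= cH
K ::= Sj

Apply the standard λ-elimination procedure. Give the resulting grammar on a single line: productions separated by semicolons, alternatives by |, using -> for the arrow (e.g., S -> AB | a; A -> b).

S -> c | jK | jKH; H -> cc | SKK; K -> c | j | Sj | cH

Nullable set: {H}.
S -> jKH: H nullable, giving jK | jKH.
Drop H -> λ.
K -> cH: H nullable, giving c | cH.
Unchanged (no nullable symbols): S -> c; H -> SKK; H -> cc; K -> Sj; K -> j.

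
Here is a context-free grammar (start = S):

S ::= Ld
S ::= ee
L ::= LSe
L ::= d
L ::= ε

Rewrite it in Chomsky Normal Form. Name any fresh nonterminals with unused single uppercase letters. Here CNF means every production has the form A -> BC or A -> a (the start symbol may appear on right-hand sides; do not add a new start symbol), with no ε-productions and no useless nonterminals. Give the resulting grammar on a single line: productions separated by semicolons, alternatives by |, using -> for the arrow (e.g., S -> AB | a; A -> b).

S -> d | AA | LB; A -> e; B -> d; C -> SA; L -> d | LC | SA

Nullable: {L}; after ε-elimination: S -> d | Ld | ee; L -> d | Se | LSe.
No unit productions to eliminate.
TERM: introduce B -> d, A -> e and substitute in every rule of length ≥2.
BIN: L -> LSA becomes L -> LC, C -> SA.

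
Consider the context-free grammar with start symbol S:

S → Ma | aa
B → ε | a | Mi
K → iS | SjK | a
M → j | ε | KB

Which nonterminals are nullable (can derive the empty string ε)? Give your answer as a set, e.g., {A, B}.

Directly nullable (have an ε-rule): {B, M}.
Not nullable: K, S — each has a terminal in every rule's right-hand side or depends on a non-nullable symbol.

{B, M}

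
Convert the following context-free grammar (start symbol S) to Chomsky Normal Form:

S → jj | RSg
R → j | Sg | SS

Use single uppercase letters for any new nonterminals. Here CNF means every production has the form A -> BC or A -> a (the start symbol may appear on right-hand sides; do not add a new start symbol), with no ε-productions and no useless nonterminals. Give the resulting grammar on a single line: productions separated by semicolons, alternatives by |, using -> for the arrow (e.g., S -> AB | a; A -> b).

No ε-productions.
No unit productions to eliminate.
TERM: introduce A -> g, B -> j and substitute in every rule of length ≥2.
BIN: S -> RSA becomes S -> RC, C -> SA.

S -> BB | RC; A -> g; B -> j; C -> SA; R -> j | SA | SS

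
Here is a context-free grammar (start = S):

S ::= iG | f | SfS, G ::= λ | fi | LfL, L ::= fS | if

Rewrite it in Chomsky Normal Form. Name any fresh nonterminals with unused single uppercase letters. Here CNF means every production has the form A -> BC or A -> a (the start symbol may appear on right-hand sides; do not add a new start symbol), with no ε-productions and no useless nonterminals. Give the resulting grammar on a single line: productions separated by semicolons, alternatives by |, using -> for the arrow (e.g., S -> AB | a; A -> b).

Nullable: {G}; after ε-elimination: S -> f | i | iG | SfS; G -> fi | LfL; L -> fS | if.
No unit productions to eliminate.
TERM: introduce A -> f, B -> i and substitute in every rule of length ≥2.
BIN: G -> LAL becomes G -> LC, C -> AL; S -> SAS becomes S -> SD, D -> AS.

S -> f | i | BG | SD; A -> f; B -> i; C -> AL; D -> AS; G -> AB | LC; L -> AS | BA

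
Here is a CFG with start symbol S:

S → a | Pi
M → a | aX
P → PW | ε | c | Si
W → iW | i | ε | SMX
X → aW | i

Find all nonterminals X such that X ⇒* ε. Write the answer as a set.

{P, W}

Directly nullable (have an ε-rule): {P, W}.
Not nullable: M, S, X — each has a terminal in every rule's right-hand side or depends on a non-nullable symbol.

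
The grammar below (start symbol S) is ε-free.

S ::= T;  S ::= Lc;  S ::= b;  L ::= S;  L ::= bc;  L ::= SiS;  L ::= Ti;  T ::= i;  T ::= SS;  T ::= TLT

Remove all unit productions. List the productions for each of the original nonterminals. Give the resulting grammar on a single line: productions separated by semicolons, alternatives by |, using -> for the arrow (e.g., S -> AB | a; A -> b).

Unit productions: L->S, S->T.
Unit pairs (A ⇒* B via units): (L,S), (L,T), (S,T).
S: inherits non-unit rules of {S, T} → Lc | SS | TLT | b | i.
L: inherits non-unit rules of {L, S, T} → Lc | SS | SiS | TLT | Ti | b | bc | i.
T: inherits non-unit rules of {T} → SS | TLT | i.

S -> b | i | Lc | SS | TLT; L -> b | i | Lc | SS | Ti | bc | SiS | TLT; T -> i | SS | TLT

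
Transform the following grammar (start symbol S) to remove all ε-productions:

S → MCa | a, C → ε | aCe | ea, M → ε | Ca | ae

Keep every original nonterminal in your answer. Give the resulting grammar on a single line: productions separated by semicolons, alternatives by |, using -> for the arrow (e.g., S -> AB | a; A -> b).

S -> a | Ca | Ma | MCa; C -> ae | ea | aCe; M -> a | Ca | ae

Nullable set: {C, M}.
S -> MCa: M, C nullable, giving Ca | MCa | Ma | a.
Drop C -> ε.
C -> aCe: C nullable, giving aCe | ae.
Drop M -> ε.
M -> Ca: C nullable, giving Ca | a.
Unchanged (no nullable symbols): S -> a; C -> ea; M -> ae.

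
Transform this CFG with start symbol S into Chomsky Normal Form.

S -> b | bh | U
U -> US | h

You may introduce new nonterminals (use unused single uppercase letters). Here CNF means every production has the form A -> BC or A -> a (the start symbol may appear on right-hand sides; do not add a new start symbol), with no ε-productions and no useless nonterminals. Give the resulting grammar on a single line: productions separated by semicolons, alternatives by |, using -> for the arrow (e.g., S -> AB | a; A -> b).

S -> b | h | AB | US; A -> b; B -> h; U -> h | US

No ε-productions.
After unit-elimination: S -> b | h | US | bh; U -> h | US.
TERM: introduce A -> b, B -> h and substitute in every rule of length ≥2.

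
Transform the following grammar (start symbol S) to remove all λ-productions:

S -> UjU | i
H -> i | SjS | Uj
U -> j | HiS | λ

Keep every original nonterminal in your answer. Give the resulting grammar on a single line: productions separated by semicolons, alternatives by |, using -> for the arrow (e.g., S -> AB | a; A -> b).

Nullable set: {U}.
S -> UjU: U, U nullable, giving Uj | UjU | j | jU.
H -> Uj: U nullable, giving Uj | j.
Drop U -> λ.
Unchanged (no nullable symbols): S -> i; H -> SjS; H -> i; U -> HiS; U -> j.

S -> i | j | Uj | jU | UjU; H -> i | j | Uj | SjS; U -> j | HiS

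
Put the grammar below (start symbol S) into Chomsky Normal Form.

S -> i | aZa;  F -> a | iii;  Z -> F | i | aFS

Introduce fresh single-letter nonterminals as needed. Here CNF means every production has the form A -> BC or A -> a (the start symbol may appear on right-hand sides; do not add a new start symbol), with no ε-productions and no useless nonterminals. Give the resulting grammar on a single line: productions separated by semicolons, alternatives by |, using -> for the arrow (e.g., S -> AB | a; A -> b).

S -> i | BD; A -> i; B -> a; C -> AA; D -> ZB; E -> AA; F -> a | AC; G -> FS; Z -> a | i | AE | BG

No ε-productions.
After unit-elimination: S -> i | aZa; F -> a | iii; Z -> a | i | aFS | iii.
TERM: introduce B -> a, A -> i and substitute in every rule of length ≥2.
BIN: F -> AAA becomes F -> AC, C -> AA; S -> BZB becomes S -> BD, D -> ZB; Z -> AAA becomes Z -> AE, E -> AA; Z -> BFS becomes Z -> BG, G -> FS.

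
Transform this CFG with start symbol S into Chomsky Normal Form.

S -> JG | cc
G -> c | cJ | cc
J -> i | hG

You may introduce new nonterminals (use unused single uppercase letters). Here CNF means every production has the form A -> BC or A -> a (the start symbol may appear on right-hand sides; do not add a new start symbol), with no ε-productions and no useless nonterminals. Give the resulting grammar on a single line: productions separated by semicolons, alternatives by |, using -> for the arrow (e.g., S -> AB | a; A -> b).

No ε-productions.
No unit productions to eliminate.
TERM: introduce A -> c, B -> h and substitute in every rule of length ≥2.

S -> AA | JG; A -> c; B -> h; G -> c | AA | AJ; J -> i | BG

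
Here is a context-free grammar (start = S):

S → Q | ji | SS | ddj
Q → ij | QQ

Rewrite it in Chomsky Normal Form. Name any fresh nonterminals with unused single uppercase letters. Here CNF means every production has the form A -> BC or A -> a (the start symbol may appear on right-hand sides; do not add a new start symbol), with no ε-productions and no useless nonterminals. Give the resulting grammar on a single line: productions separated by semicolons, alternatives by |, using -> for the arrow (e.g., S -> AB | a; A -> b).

No ε-productions.
After unit-elimination: S -> QQ | SS | ij | ji | ddj; Q -> QQ | ij.
TERM: introduce C -> d, A -> i, B -> j and substitute in every rule of length ≥2.
BIN: S -> CCB becomes S -> CD, D -> CB.

S -> AB | BA | CD | QQ | SS; A -> i; B -> j; C -> d; D -> CB; Q -> AB | QQ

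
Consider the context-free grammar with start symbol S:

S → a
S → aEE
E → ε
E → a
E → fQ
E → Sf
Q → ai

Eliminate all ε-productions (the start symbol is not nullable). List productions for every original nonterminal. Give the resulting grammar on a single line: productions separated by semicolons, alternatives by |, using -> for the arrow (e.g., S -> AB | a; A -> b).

S -> a | aE | aEE; E -> a | Sf | fQ; Q -> ai

Nullable set: {E}.
S -> aEE: E, E nullable, giving a | aE | aEE.
Drop E -> ε.
Unchanged (no nullable symbols): S -> a; E -> Sf; E -> a; E -> fQ; Q -> ai.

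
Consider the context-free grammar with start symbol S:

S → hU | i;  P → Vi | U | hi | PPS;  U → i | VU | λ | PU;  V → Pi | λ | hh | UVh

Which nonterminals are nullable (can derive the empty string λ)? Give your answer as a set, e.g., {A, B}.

{P, U, V}

Directly nullable (have an ε-rule): {U, V}.
P is nullable via P -> U (every symbol on the right is already known nullable).
Not nullable: S — each has a terminal in every rule's right-hand side or depends on a non-nullable symbol.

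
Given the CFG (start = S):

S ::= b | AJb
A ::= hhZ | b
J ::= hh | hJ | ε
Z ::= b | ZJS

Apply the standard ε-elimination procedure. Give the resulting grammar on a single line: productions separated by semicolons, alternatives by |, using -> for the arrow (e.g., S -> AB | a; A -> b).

Nullable set: {J}.
S -> AJb: J nullable, giving AJb | Ab.
Drop J -> ε.
J -> hJ: J nullable, giving h | hJ.
Z -> ZJS: J nullable, giving ZJS | ZS.
Unchanged (no nullable symbols): S -> b; A -> b; A -> hhZ; J -> hh; Z -> b.

S -> b | Ab | AJb; A -> b | hhZ; J -> h | hJ | hh; Z -> b | ZS | ZJS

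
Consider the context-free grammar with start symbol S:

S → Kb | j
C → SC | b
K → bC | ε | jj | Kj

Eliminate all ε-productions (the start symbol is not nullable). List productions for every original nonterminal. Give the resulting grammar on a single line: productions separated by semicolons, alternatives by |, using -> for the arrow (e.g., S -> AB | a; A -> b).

Nullable set: {K}.
S -> Kb: K nullable, giving Kb | b.
Drop K -> ε.
K -> Kj: K nullable, giving Kj | j.
Unchanged (no nullable symbols): S -> j; C -> SC; C -> b; K -> bC; K -> jj.

S -> b | j | Kb; C -> b | SC; K -> j | Kj | bC | jj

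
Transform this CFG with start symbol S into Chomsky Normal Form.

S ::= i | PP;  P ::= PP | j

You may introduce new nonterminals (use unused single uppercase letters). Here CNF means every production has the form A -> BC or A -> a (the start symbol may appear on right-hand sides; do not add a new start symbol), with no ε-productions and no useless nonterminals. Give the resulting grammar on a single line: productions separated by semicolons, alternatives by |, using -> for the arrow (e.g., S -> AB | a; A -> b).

No ε-productions.
No unit productions to eliminate.

S -> i | PP; P -> j | PP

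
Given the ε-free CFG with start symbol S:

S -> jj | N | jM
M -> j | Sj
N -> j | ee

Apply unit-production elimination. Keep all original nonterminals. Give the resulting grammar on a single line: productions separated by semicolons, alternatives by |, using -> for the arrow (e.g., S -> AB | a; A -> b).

S -> j | ee | jM | jj; M -> j | Sj; N -> j | ee

Unit productions: S->N.
Unit pairs (A ⇒* B via units): (S,N).
S: inherits non-unit rules of {N, S} → ee | j | jM | jj.
M: inherits non-unit rules of {M} → Sj | j.
N: inherits non-unit rules of {N} → ee | j.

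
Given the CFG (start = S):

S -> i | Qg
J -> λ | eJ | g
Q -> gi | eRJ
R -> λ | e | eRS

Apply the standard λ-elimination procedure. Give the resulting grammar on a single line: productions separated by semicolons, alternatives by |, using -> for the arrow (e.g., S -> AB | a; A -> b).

S -> i | Qg; J -> e | g | eJ; Q -> e | eJ | eR | gi | eRJ; R -> e | eS | eRS

Nullable set: {J, R}.
Drop J -> λ.
J -> eJ: J nullable, giving e | eJ.
Q -> eRJ: R, J nullable, giving e | eJ | eR | eRJ.
Drop R -> λ.
R -> eRS: R nullable, giving eRS | eS.
Unchanged (no nullable symbols): S -> Qg; S -> i; J -> g; Q -> gi; R -> e.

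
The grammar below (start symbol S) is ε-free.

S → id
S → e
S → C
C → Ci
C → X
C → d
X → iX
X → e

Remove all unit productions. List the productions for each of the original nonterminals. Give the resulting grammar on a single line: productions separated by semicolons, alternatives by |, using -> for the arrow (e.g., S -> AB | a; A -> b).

Unit productions: C->X, S->C.
Unit pairs (A ⇒* B via units): (C,X), (S,C), (S,X).
S: inherits non-unit rules of {C, S, X} → Ci | d | e | iX | id.
C: inherits non-unit rules of {C, X} → Ci | d | e | iX.
X: inherits non-unit rules of {X} → e | iX.

S -> d | e | Ci | iX | id; C -> d | e | Ci | iX; X -> e | iX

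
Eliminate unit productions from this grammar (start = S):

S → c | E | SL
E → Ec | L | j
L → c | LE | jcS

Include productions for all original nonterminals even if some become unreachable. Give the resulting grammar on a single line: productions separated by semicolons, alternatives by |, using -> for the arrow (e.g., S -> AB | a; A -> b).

Unit productions: E->L, S->E.
Unit pairs (A ⇒* B via units): (E,L), (S,E), (S,L).
S: inherits non-unit rules of {E, L, S} → Ec | LE | SL | c | j | jcS.
E: inherits non-unit rules of {E, L} → Ec | LE | c | j | jcS.
L: inherits non-unit rules of {L} → LE | c | jcS.

S -> c | j | Ec | LE | SL | jcS; E -> c | j | Ec | LE | jcS; L -> c | LE | jcS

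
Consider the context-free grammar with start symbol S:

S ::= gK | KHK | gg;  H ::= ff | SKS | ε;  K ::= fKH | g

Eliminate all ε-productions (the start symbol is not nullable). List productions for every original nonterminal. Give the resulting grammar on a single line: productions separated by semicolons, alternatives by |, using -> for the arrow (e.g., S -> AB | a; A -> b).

Nullable set: {H}.
S -> KHK: H nullable, giving KHK | KK.
Drop H -> ε.
K -> fKH: H nullable, giving fK | fKH.
Unchanged (no nullable symbols): S -> gK; S -> gg; H -> SKS; H -> ff; K -> g.

S -> KK | gK | gg | KHK; H -> ff | SKS; K -> g | fK | fKH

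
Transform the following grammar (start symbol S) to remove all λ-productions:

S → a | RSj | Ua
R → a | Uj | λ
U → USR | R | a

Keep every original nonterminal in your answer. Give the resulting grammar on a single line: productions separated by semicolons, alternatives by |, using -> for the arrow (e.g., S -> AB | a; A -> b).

Nullable set: {R, U}.
S -> RSj: R nullable, giving RSj | Sj.
S -> Ua: U nullable, giving Ua | a.
Drop R -> λ.
R -> Uj: U nullable, giving Uj | j.
U -> R: R nullable, giving R.
U -> USR: U, R nullable, giving S | SR | US | USR.
Unchanged (no nullable symbols): S -> a; R -> a; U -> a.

S -> a | Sj | Ua | RSj; R -> a | j | Uj; U -> R | S | a | SR | US | USR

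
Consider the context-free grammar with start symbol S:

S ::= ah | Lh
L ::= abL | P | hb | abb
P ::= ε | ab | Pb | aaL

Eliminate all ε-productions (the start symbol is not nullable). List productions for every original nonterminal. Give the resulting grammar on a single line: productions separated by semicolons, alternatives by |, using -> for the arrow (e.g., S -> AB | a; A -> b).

S -> h | Lh | ah; L -> P | ab | hb | abL | abb; P -> b | Pb | aa | ab | aaL

Nullable set: {L, P}.
S -> Lh: L nullable, giving Lh | h.
L -> P: P nullable, giving P.
L -> abL: L nullable, giving ab | abL.
Drop P -> ε.
P -> Pb: P nullable, giving Pb | b.
P -> aaL: L nullable, giving aa | aaL.
Unchanged (no nullable symbols): S -> ah; L -> abb; L -> hb; P -> ab.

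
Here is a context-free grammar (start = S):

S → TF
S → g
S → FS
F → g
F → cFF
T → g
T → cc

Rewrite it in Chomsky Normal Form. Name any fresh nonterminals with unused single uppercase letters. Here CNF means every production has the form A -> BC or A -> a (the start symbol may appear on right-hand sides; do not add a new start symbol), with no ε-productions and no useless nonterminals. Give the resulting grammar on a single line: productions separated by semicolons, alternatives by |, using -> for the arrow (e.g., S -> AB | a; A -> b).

S -> g | FS | TF; A -> c; B -> FF; F -> g | AB; T -> g | AA

No ε-productions.
No unit productions to eliminate.
TERM: introduce A -> c and substitute in every rule of length ≥2.
BIN: F -> AFF becomes F -> AB, B -> FF.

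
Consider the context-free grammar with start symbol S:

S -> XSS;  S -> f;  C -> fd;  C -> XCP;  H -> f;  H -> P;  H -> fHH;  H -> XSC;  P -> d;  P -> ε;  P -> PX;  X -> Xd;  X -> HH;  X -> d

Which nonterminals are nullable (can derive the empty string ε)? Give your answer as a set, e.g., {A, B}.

{H, P, X}

Directly nullable (have an ε-rule): {P}.
H is nullable via H -> P (every symbol on the right is already known nullable).
X is nullable via X -> HH (every symbol on the right is already known nullable).
Not nullable: C, S — each has a terminal in every rule's right-hand side or depends on a non-nullable symbol.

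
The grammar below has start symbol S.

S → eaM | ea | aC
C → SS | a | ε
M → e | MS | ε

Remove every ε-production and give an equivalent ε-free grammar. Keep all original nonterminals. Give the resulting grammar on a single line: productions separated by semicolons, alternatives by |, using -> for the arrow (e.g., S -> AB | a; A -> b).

S -> a | aC | ea | eaM; C -> a | SS; M -> S | e | MS

Nullable set: {C, M}.
S -> aC: C nullable, giving a | aC.
S -> eaM: M nullable, giving ea | eaM.
Drop C -> ε.
Drop M -> ε.
M -> MS: M nullable, giving MS | S.
Unchanged (no nullable symbols): S -> ea; C -> SS; C -> a; M -> e.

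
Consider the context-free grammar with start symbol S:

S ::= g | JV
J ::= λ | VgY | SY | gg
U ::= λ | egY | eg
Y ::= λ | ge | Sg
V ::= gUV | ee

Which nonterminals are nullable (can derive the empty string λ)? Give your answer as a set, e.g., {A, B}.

Directly nullable (have an ε-rule): {J, U, Y}.
Not nullable: S, V — each has a terminal in every rule's right-hand side or depends on a non-nullable symbol.

{J, U, Y}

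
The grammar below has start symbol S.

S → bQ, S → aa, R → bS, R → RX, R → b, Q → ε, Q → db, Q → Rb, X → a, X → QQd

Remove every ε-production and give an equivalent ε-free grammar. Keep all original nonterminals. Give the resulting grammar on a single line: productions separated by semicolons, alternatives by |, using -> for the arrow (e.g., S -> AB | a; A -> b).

Nullable set: {Q}.
S -> bQ: Q nullable, giving b | bQ.
Drop Q -> ε.
X -> QQd: Q, Q nullable, giving QQd | Qd | d.
Unchanged (no nullable symbols): S -> aa; Q -> Rb; Q -> db; R -> RX; R -> b; R -> bS; X -> a.

S -> b | aa | bQ; Q -> Rb | db; R -> b | RX | bS; X -> a | d | Qd | QQd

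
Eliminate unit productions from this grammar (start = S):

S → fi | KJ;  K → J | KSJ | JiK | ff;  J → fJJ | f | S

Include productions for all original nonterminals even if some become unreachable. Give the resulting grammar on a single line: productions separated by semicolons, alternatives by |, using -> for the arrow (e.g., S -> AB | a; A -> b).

Unit productions: J->S, K->J.
Unit pairs (A ⇒* B via units): (J,S), (K,J), (K,S).
S: inherits non-unit rules of {S} → KJ | fi.
J: inherits non-unit rules of {J, S} → KJ | f | fJJ | fi.
K: inherits non-unit rules of {J, K, S} → JiK | KJ | KSJ | f | fJJ | ff | fi.

S -> KJ | fi; J -> f | KJ | fi | fJJ; K -> f | KJ | ff | fi | JiK | KSJ | fJJ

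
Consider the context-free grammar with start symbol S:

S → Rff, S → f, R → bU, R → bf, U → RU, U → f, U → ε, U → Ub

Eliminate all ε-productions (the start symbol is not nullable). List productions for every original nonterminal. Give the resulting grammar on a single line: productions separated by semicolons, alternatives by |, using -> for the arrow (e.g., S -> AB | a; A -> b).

Nullable set: {U}.
R -> bU: U nullable, giving b | bU.
Drop U -> ε.
U -> RU: U nullable, giving R | RU.
U -> Ub: U nullable, giving Ub | b.
Unchanged (no nullable symbols): S -> Rff; S -> f; R -> bf; U -> f.

S -> f | Rff; R -> b | bU | bf; U -> R | b | f | RU | Ub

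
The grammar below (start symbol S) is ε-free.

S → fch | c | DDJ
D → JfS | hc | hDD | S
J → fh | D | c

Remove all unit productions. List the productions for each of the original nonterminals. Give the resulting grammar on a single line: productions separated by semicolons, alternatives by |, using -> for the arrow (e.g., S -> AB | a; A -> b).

Unit productions: D->S, J->D.
Unit pairs (A ⇒* B via units): (D,S), (J,D), (J,S).
S: inherits non-unit rules of {S} → DDJ | c | fch.
D: inherits non-unit rules of {D, S} → DDJ | JfS | c | fch | hDD | hc.
J: inherits non-unit rules of {D, J, S} → DDJ | JfS | c | fch | fh | hDD | hc.

S -> c | DDJ | fch; D -> c | hc | DDJ | JfS | fch | hDD; J -> c | fh | hc | DDJ | JfS | fch | hDD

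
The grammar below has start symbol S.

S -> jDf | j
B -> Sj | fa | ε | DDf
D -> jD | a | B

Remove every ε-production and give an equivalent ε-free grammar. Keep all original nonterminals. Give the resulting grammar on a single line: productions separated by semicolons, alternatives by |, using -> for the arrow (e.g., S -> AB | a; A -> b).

Nullable set: {B, D}.
S -> jDf: D nullable, giving jDf | jf.
Drop B -> ε.
B -> DDf: D, D nullable, giving DDf | Df | f.
D -> B: B nullable, giving B.
D -> jD: D nullable, giving j | jD.
Unchanged (no nullable symbols): S -> j; B -> Sj; B -> fa; D -> a.

S -> j | jf | jDf; B -> f | Df | Sj | fa | DDf; D -> B | a | j | jD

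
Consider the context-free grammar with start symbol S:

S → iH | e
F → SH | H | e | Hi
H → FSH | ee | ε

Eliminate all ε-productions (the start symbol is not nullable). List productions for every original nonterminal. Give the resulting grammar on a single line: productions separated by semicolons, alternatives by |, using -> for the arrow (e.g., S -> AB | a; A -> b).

Nullable set: {F, H}.
S -> iH: H nullable, giving i | iH.
F -> H: H nullable, giving H.
F -> Hi: H nullable, giving Hi | i.
F -> SH: H nullable, giving S | SH.
Drop H -> ε.
H -> FSH: F, H nullable, giving FS | FSH | S | SH.
Unchanged (no nullable symbols): S -> e; F -> e; H -> ee.

S -> e | i | iH; F -> H | S | e | i | Hi | SH; H -> S | FS | SH | ee | FSH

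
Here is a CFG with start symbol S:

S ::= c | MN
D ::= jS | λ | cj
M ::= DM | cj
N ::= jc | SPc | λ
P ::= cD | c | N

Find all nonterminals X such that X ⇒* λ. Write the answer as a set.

Directly nullable (have an ε-rule): {D, N}.
P is nullable via P -> N (every symbol on the right is already known nullable).
Not nullable: M, S — each has a terminal in every rule's right-hand side or depends on a non-nullable symbol.

{D, N, P}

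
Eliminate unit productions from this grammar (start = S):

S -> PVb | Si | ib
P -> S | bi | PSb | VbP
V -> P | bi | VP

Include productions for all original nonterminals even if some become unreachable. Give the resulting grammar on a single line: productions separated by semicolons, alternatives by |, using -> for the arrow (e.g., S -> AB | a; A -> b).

S -> Si | ib | PVb; P -> Si | bi | ib | PSb | PVb | VbP; V -> Si | VP | bi | ib | PSb | PVb | VbP

Unit productions: P->S, V->P.
Unit pairs (A ⇒* B via units): (P,S), (V,P), (V,S).
S: inherits non-unit rules of {S} → PVb | Si | ib.
P: inherits non-unit rules of {P, S} → PSb | PVb | Si | VbP | bi | ib.
V: inherits non-unit rules of {P, S, V} → PSb | PVb | Si | VP | VbP | bi | ib.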